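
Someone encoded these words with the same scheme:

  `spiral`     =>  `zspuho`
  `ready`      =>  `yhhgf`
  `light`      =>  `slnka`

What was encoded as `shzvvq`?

lesson

Shifts by position in spiral: pos 0: s→z (+7), pos 1: p→s (+3), pos 2: i→p (+7), pos 3: r→u (+3) — repeating every 2. It's a Vigenère-style cipher with numeric key [7,3]: position i shifts by key[i mod 2].
Decoding shzvvq: s−7=l, h−3=e, z−7=s, v−3=s, v−7=o, q−3=n.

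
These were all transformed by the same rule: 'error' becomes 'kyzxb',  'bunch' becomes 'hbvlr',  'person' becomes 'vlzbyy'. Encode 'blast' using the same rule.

Each letter shifts forward by (position + 6), i.e. 6, 7, 8, … — the shift grows by one for each successive letter.
Applying it to blast: b+6=h, l+7=s, a+8=i, s+9=b, t+10=d.

hsibd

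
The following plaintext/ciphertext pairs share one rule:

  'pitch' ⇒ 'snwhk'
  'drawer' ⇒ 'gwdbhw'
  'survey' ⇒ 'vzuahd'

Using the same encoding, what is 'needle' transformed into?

Shifts by position in pitch: pos 0: p→s (+3), pos 1: i→n (+5), pos 2: t→w (+3), pos 3: c→h (+5) — repeating every 2. A repeating key of period 2 is used — shifts +3, +5 over and over.
For needle: n+3=q, e+5=j, e+3=h, d+5=i, l+3=o, e+5=j.

qjhioj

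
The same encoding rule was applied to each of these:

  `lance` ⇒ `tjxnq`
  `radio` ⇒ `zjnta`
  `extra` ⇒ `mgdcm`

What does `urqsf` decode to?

In lance: l→t is +8, a→j is +9, n→x is +10, c→n is +11 — the shift increases by 1 each position. Letter i (0-indexed) is shifted by i+8, so successive shifts are 8, 9, 10, ….
Undoing it on urqsf: u−8=m, r−9=i, q−10=g, s−11=h, f−12=t.

might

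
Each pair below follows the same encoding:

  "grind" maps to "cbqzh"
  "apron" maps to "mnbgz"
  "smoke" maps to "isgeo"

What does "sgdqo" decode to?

g(6)→c(2) and r(17)→b(1) fit y≡7x+12 (mod 26); the inverse of 7 mod 26 is 15. This is an affine cipher: with a=0,…,z=25, each position x becomes (7x+12) mod 26.
Undoing it on sgdqo: s(18)→15·(18−12)≡12=m; g(6)→15·(6−12)≡14=o; d(3)→15·(3−12)≡21=v; q(16)→15·(16−12)≡8=i; o(14)→15·(14−12)≡4=e (all mod 26).

movie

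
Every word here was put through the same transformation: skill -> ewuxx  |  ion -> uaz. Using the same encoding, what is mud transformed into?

Compare letters: s→e is +12, k→w is +12, i→u is +12 — a constant shift. Every letter moves 12 places later in the alphabet, wrapping around z→a.
For mud: m+12=y, u+12=g, d+12=p.

ygp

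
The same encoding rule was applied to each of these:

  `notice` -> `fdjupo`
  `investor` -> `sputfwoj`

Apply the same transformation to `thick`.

The output letters match the input read backwards, each shifted +1: notice reversed is eciton. Read the word backwards and shift each letter +1.
On thick: reverse → kciht; then shift: k+1=l, c+1=d, i+1=j, h+1=i, t+1=u.

ldjiu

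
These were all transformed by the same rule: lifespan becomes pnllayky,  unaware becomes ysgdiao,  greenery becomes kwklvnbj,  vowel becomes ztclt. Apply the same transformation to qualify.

uzgsqoi

Each letter shifts forward by (position + 4), i.e. 4, 5, 6, … — the shift grows by one for each successive letter.
On qualify: q+4=u, u+5=z, a+6=g, l+7=s, i+8=q, f+9=o, y+10=i.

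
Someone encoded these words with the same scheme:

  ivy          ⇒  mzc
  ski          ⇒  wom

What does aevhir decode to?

warden

Every letter moves 4 places later in the alphabet, wrapping around z→a.
Reversing it on aevhir: a−4=w, e−4=a, v−4=r, h−4=d, i−4=e, r−4=n.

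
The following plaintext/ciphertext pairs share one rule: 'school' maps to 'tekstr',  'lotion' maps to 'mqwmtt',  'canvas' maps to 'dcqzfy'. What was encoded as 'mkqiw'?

In school: s→t is +1, c→e is +2, h→k is +3, o→s is +4 — the shift increases by 1 each position. The shift increases by 1 at each position, starting from +1: 1, 2, 3, ….
Undoing it on mkqiw: m−1=l, k−2=i, q−3=n, i−4=e, w−5=r.

liner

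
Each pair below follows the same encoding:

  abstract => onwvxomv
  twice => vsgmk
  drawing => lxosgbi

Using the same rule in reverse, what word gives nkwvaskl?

bestowed

a(0)→o(14) and b(1)→n(13) fit y≡25x+14 (mod 26); the inverse of 25 mod 26 is 25. Each letter's alphabet position (a=0..z=25) is mapped through 25·x+14 mod 26 — an affine cipher.
Undoing it on nkwvaskl: n(13)→25·(13−14)≡1=b; k(10)→25·(10−14)≡4=e; w(22)→25·(22−14)≡18=s; v(21)→25·(21−14)≡19=t; a(0)→25·(0−14)≡14=o; s(18)→25·(18−14)≡22=w; k(10)→25·(10−14)≡4=e; l(11)→25·(11−14)≡3=d (all mod 26).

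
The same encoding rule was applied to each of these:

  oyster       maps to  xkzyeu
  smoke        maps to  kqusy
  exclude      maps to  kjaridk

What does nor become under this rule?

The output letters match the input read backwards, each shifted +6: oyster reversed is retsyo. Two steps: reverse the string, then apply a Caesar shift of +6.
On nor: reverse → ron; then shift: r+6=x, o+6=u, n+6=t.

xut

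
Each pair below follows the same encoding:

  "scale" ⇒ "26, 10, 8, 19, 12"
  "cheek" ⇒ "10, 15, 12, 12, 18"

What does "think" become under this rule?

27, 15, 16, 21, 18

s is letter #19 and maps to 26: an offset of 7. Each letter is replaced by its alphabet position (a=1..z=26) + 7.
For think: t=20→27, h=8→15, i=9→16, n=14→21, k=11→18.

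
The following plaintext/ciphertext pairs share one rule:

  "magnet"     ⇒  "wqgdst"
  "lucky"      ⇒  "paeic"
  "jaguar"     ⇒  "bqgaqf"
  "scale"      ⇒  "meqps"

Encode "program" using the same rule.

rfkgfqw

m(12)→w(22) and a(0)→q(16) fit y≡7x+16 (mod 26); the inverse of 7 mod 26 is 15. Treating letters as 0–25, the rule is x ↦ 7x + 16 (mod 26).
On program: p(15)→7·15+16≡17=r; r(17)→7·17+16≡5=f; o(14)→7·14+16≡10=k; g(6)→7·6+16≡6=g; r(17)→7·17+16≡5=f; a(0)→7·0+16≡16=q; m(12)→7·12+16≡22=w (all mod 26).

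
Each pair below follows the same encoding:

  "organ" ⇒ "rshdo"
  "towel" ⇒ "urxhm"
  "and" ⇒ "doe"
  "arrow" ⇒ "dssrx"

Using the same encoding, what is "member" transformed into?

nhnchs

Vowels shift forward by 3 and consonants shift forward by 1.
For member: m(cons)+1=n, e(vowel)+3=h, m(cons)+1=n, b(cons)+1=c, e(vowel)+3=h, r(cons)+1=s.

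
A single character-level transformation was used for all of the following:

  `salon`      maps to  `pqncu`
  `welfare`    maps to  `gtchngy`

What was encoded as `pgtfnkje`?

children

The output letters match the input read backwards, each shifted +2: salon reversed is nolas. The word is reversed, then every letter is shifted forward by 2.
Decoding pgtfnkje: shift back: p−2=n, g−2=e, t−2=r, f−2=d, n−2=l, k−2=i, j−2=h, e−2=c → nerdlihc; then reverse → children.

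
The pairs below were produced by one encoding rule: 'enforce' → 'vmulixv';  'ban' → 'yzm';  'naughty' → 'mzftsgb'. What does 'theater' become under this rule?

Each pair mirrors across the alphabet (e↔v, n↔m, f↔u): positions sum to 25. This is the alphabet-reversal cipher (Atbash): a becomes z, b becomes y, etc.
Applying it to theater: t↔g, h↔s, e↔v, a↔z, t↔g, e↔v, r↔i.

gsvzgvi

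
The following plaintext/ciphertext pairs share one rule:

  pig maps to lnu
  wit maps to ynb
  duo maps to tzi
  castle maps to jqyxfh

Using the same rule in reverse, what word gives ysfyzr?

mutant

The output letters match the input read backwards, each shifted +5: pig reversed is gip. Two steps: reverse the string, then apply a Caesar shift of +5.
Reversing it on ysfyzr: shift back: y−5=t, s−5=n, f−5=a, y−5=t, z−5=u, r−5=m → tnatum; then reverse → mutant.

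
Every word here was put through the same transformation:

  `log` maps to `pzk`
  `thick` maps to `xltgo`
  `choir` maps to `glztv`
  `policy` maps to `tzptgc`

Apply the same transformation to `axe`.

The shift depends on letter class: consonant l→p is +4, but vowel o→z is +11. The rule splits by letter class: vowels +11, consonants +4.
Applying it to axe: a(vowel)+11=l, x(cons)+4=b, e(vowel)+11=p.

lbp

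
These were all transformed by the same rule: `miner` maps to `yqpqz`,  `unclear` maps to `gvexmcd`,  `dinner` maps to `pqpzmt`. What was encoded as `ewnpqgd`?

soldier

Shifts by position in miner: pos 0: m→y (+12), pos 1: i→q (+8), pos 2: n→p (+2), pos 3: e→q (+12), pos 4: r→z (+8) — repeating every 3. A repeating key of period 3 is used — shifts +12, +8, +2 over and over.
Reversing it on ewnpqgd: e−12=s, w−8=o, n−2=l, p−12=d, q−8=i, g−2=e, d−12=r.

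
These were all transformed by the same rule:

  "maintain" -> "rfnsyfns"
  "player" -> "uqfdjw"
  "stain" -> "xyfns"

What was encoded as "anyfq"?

Compare letters: m→r is +5, a→f is +5, i→n is +5 — a constant shift. Each letter is shifted forward by 5 in the alphabet (a Caesar shift of +5).
Undoing it on anyfq: a−5=v, n−5=i, y−5=t, f−5=a, q−5=l.

vital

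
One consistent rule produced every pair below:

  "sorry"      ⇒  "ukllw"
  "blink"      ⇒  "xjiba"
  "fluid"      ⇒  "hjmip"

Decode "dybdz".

tenth

s(18)→u(20) and o(14)→k(10) fit y≡9x+14 (mod 26); the inverse of 9 mod 26 is 3. This is an affine cipher: with a=0,…,z=25, each position x becomes (9x+14) mod 26.
Decoding dybdz: d(3)→3·(3−14)≡19=t; y(24)→3·(24−14)≡4=e; b(1)→3·(1−14)≡13=n; d(3)→3·(3−14)≡19=t; z(25)→3·(25−14)≡7=h (all mod 26).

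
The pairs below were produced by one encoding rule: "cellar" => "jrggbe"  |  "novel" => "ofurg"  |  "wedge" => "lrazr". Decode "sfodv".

bonus

Each letter's alphabet position (a=0..z=25) is mapped through 17·x+1 mod 26 — an affine cipher.
Undoing it on sfodv: s(18)→23·(18−1)≡1=b; f(5)→23·(5−1)≡14=o; o(14)→23·(14−1)≡13=n; d(3)→23·(3−1)≡20=u; v(21)→23·(21−1)≡18=s (all mod 26).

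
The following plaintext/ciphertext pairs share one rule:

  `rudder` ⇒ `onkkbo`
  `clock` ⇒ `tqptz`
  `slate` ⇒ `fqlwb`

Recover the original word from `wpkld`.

today

r(17)→o(14) and u(20)→n(13) fit y≡17x+11 (mod 26); the inverse of 17 mod 26 is 23. This is an affine cipher: with a=0,…,z=25, each position x becomes (17x+11) mod 26.
Reversing it on wpkld: w(22)→23·(22−11)≡19=t; p(15)→23·(15−11)≡14=o; k(10)→23·(10−11)≡3=d; l(11)→23·(11−11)≡0=a; d(3)→23·(3−11)≡24=y (all mod 26).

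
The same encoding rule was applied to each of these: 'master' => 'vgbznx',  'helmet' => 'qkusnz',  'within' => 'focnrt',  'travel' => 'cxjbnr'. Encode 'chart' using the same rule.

It's a Vigenère-style cipher with numeric key [9,6]: position i shifts by key[i mod 2].
On chart: c+9=l, h+6=n, a+9=j, r+6=x, t+9=c.

lnjxc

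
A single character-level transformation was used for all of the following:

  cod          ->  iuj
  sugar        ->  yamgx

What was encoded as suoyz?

Compare letters: c→i is +6, o→u is +6, d→j is +6 — a constant shift. Each letter is shifted forward by 6 in the alphabet (a Caesar shift of +6).
Undoing it on suoyz: s−6=m, u−6=o, o−6=i, y−6=s, z−6=t.

moist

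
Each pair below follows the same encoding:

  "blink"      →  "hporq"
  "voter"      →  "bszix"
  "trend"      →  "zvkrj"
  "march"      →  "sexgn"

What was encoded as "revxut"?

laptop

A repeating key of period 2 is used — shifts +6, +4 over and over.
Undoing it on revxut: r−6=l, e−4=a, v−6=p, x−4=t, u−6=o, t−4=p.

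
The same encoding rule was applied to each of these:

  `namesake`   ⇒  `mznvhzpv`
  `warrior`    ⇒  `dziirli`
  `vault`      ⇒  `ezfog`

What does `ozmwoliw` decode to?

landlord

Each pair mirrors across the alphabet (n↔m, a↔z, m↔n): positions sum to 25. Each letter is replaced by its mirror in the alphabet: a↔z, b↔y, c↔x, and so on (the Atbash cipher).
Undoing it on ozmwoliw: o↔l, z↔a, m↔n, w↔d, o↔l, l↔o, i↔r, w↔d.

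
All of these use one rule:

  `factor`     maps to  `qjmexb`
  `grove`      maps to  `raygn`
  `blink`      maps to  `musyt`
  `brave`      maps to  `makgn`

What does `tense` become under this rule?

Shifts by position in factor: pos 0: f→q (+11), pos 1: a→j (+9), pos 2: c→m (+10), pos 3: t→e (+11), pos 4: o→x (+9), pos 5: r→b (+10) — repeating every 3. It's a Vigenère-style cipher with numeric key [11,9,10]: position i shifts by key[i mod 3].
For tense: t+11=e, e+9=n, n+10=x, s+11=d, e+9=n.

enxdn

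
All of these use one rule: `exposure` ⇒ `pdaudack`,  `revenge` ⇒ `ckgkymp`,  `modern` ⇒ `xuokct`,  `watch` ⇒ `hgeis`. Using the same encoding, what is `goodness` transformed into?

Shifts by position in exposure: pos 0: e→p (+11), pos 1: x→d (+6), pos 2: p→a (+11), pos 3: o→u (+6) — repeating every 2. It's a Vigenère-style cipher with numeric key [11,6]: position i shifts by key[i mod 2].
On goodness: g+11=r, o+6=u, o+11=z, d+6=j, n+11=y, e+6=k, s+11=d, s+6=y.

ruzjykdy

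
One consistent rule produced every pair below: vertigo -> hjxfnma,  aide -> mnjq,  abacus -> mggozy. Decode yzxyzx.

murmur

A repeating key of period 3 is used — shifts +12, +5, +6 over and over.
Undoing it on yzxyzx: y−12=m, z−5=u, x−6=r, y−12=m, z−5=u, x−6=r.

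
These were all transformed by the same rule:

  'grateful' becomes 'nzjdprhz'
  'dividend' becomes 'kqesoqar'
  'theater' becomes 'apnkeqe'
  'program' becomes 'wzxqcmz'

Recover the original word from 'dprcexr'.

whistle

In grateful: g→n is +7, r→z is +8, a→j is +9, t→d is +10 — the shift increases by 1 each position. Each letter shifts forward by (position + 7), i.e. 7, 8, 9, … — the shift grows by one for each successive letter.
Decoding dprcexr: d−7=w, p−8=h, r−9=i, c−10=s, e−11=t, x−12=l, r−13=e.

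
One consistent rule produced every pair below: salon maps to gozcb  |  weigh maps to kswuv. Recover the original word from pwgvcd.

bishop

It's a constant shift of +14 (ROT14).
Undoing it on pwgvcd: p−14=b, w−14=i, g−14=s, v−14=h, c−14=o, d−14=p.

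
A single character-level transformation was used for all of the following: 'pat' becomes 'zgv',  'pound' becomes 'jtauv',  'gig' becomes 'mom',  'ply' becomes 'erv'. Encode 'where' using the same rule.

kxknc

Two steps: reverse the string, then apply a Caesar shift of +6.
For where: reverse → erehw; then shift: e+6=k, r+6=x, e+6=k, h+6=n, w+6=c.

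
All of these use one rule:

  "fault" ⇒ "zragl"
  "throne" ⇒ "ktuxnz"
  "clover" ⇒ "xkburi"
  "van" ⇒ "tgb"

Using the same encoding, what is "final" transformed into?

The word is reversed, then every letter is shifted forward by 6.
On final: reverse → lanif; then shift: l+6=r, a+6=g, n+6=t, i+6=o, f+6=l.

rgtol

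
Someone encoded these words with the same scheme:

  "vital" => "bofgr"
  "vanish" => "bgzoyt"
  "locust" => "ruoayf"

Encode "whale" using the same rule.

The shifts repeat in a cycle of length 3: positions 0,1,… shift by +6, +6, +12, then the pattern repeats.
Applying it to whale: w+6=c, h+6=n, a+12=m, l+6=r, e+6=k.

cnmrk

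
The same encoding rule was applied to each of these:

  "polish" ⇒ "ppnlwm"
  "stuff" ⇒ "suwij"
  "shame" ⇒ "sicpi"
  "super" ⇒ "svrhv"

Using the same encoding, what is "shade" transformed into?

sicgi

Each letter shifts forward by its position index (0, 1, 2, …) — the shift grows by one for each successive letter.
Applying it to shade: s+0=s, h+1=i, a+2=c, d+3=g, e+4=i.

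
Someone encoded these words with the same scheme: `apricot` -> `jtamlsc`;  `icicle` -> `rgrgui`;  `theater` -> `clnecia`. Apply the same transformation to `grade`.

pvjhn

The shifts repeat in a cycle of length 2: positions 0,1,… shift by +9, +4, then the pattern repeats.
For grade: g+9=p, r+4=v, a+9=j, d+4=h, e+9=n.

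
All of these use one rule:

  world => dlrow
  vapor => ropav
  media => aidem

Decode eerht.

The word is simply reversed.
Undoing it on eerht: then reverse → three.

three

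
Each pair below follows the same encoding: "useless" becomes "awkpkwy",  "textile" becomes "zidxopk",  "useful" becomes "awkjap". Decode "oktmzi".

Shifts by position in useless: pos 0: u→a (+6), pos 1: s→w (+4), pos 2: e→k (+6), pos 3: l→p (+4) — repeating every 2. It's a Vigenère-style cipher with numeric key [6,4]: position i shifts by key[i mod 2].
Undoing it on oktmzi: o−6=i, k−4=g, t−6=n, m−4=i, z−6=t, i−4=e.

ignite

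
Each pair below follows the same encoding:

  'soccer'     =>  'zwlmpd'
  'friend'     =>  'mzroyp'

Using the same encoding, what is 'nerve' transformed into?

umafp

In soccer: s→z is +7, o→w is +8, c→l is +9, c→m is +10 — the shift increases by 1 each position. Each letter shifts forward by (position + 7), i.e. 7, 8, 9, … — the shift grows by one for each successive letter.
For nerve: n+7=u, e+8=m, r+9=a, v+10=f, e+11=p.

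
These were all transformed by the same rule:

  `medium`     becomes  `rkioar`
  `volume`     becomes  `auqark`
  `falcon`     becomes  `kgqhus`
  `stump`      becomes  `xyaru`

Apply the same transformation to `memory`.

Two shifts are in play — +6 for a/e/i/o/u, +5 for every other letter.
Applying it to memory: m(cons)+5=r, e(vowel)+6=k, m(cons)+5=r, o(vowel)+6=u, r(cons)+5=w, y(cons)+5=d.

rkruwd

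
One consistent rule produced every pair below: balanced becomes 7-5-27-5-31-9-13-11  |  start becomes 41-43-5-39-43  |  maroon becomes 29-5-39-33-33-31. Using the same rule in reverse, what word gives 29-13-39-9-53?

With a=1..z=26, the number is 2·pos + 3.
Reversing it on 29-13-39-9-53: 29→(29−3)÷2=13=m, 13→(13−3)÷2=5=e, 39→(39−3)÷2=18=r, 9→(9−3)÷2=3=c, 53→(53−3)÷2=25=y.

mercy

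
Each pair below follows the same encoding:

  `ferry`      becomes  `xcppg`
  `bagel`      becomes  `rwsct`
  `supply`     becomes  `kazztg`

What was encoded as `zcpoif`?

permit

f(5)→x(23) and e(4)→c(2) fit y≡21x+22 (mod 26); the inverse of 21 mod 26 is 5. This is an affine cipher: with a=0,…,z=25, each position x becomes (21x+22) mod 26.
Undoing it on zcpoif: z(25)→5·(25−22)≡15=p; c(2)→5·(2−22)≡4=e; p(15)→5·(15−22)≡17=r; o(14)→5·(14−22)≡12=m; i(8)→5·(8−22)≡8=i; f(5)→5·(5−22)≡19=t (all mod 26).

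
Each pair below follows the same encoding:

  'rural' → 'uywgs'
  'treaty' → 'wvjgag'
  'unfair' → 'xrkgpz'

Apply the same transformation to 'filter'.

imqzlz

The shift increases by 1 at each position, starting from +3: 3, 4, 5, ….
Applying it to filter: f+3=i, i+4=m, l+5=q, t+6=z, e+7=l, r+8=z.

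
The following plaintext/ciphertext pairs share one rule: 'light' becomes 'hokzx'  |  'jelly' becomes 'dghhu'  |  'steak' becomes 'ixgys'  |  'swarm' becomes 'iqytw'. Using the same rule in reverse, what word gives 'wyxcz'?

match

l(11)→h(7) and i(8)→o(14) fit y≡15x+24 (mod 26); the inverse of 15 mod 26 is 7. Treating letters as 0–25, the rule is x ↦ 15x + 24 (mod 26).
Reversing it on wyxcz: w(22)→7·(22−24)≡12=m; y(24)→7·(24−24)≡0=a; x(23)→7·(23−24)≡19=t; c(2)→7·(2−24)≡2=c; z(25)→7·(25−24)≡7=h (all mod 26).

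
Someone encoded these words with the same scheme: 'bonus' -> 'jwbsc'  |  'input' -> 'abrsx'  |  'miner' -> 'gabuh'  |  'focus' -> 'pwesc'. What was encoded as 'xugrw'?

tempo

b(1)→j(9) and o(14)→w(22) fit y≡21x+14 (mod 26); the inverse of 21 mod 26 is 5. This is an affine cipher: with a=0,…,z=25, each position x becomes (21x+14) mod 26.
Decoding xugrw: x(23)→5·(23−14)≡19=t; u(20)→5·(20−14)≡4=e; g(6)→5·(6−14)≡12=m; r(17)→5·(17−14)≡15=p; w(22)→5·(22−14)≡14=o (all mod 26).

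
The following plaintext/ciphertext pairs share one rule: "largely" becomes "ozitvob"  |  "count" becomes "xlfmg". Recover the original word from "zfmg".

aunt

Letters are reflected about the middle of the alphabet (position → 25−position): Atbash.
Reversing it on zfmg: z↔a, f↔u, m↔n, g↔t.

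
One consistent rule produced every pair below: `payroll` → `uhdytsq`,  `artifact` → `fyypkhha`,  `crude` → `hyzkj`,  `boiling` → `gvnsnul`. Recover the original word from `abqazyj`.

Shifts by position in payroll: pos 0: p→u (+5), pos 1: a→h (+7), pos 2: y→d (+5), pos 3: r→y (+7) — repeating every 2. A repeating key of period 2 is used — shifts +5, +7 over and over.
Undoing it on abqazyj: a−5=v, b−7=u, q−5=l, a−7=t, z−5=u, y−7=r, j−5=e.

vulture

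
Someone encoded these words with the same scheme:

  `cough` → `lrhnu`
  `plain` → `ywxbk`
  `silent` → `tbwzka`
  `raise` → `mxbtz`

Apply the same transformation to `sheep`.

Treating letters as 0–25, the rule is x ↦ 7x + 23 (mod 26).
For sheep: s(18)→7·18+23≡19=t; h(7)→7·7+23≡20=u; e(4)→7·4+23≡25=z; e(4)→7·4+23≡25=z; p(15)→7·15+23≡24=y (all mod 26).

tuzzy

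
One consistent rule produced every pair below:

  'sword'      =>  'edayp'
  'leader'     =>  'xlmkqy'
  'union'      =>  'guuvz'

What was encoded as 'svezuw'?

gossip

Shifts by position in sword: pos 0: s→e (+12), pos 1: w→d (+7), pos 2: o→a (+12), pos 3: r→y (+7) — repeating every 2. It's a Vigenère-style cipher with numeric key [12,7]: position i shifts by key[i mod 2].
Decoding svezuw: s−12=g, v−7=o, e−12=s, z−7=s, u−12=i, w−7=p.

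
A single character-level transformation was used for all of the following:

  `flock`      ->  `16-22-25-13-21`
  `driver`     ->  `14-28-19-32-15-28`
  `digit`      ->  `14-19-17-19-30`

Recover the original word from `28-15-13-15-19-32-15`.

receive

f is letter #6 and maps to 16: an offset of 10. Letters become their 1-based position plus 10 (so a→11, b→12, …).
Reversing it on 28-15-13-15-19-32-15: 28→(28−10)÷1=18=r, 15→(15−10)÷1=5=e, 13→(13−10)÷1=3=c, 15→(15−10)÷1=5=e, 19→(19−10)÷1=9=i, 32→(32−10)÷1=22=v, 15→(15−10)÷1=5=e.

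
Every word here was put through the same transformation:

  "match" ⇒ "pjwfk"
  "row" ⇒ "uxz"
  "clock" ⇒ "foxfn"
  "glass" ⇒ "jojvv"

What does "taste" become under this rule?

wjvwn

The shift depends on letter class: consonant m→p is +3, but vowel a→j is +9. Vowels shift forward by 9 and consonants shift forward by 3.
Applying it to taste: t(cons)+3=w, a(vowel)+9=j, s(cons)+3=v, t(cons)+3=w, e(vowel)+9=n.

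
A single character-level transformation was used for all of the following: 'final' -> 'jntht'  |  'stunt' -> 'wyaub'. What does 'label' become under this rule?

pfhlt

In final: f→j is +4, i→n is +5, n→t is +6, a→h is +7 — the shift increases by 1 each position. The shift increases by 1 at each position, starting from +4: 4, 5, 6, ….
Applying it to label: l+4=p, a+5=f, b+6=h, e+7=l, l+8=t.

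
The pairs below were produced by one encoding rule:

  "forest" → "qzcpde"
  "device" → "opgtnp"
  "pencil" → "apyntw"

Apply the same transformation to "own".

Compare letters: f→q is +11, o→z is +11, r→c is +11 — a constant shift. Every letter moves 11 places later in the alphabet, wrapping around z→a.
Applying it to own: o+11=z, w+11=h, n+11=y.

zhy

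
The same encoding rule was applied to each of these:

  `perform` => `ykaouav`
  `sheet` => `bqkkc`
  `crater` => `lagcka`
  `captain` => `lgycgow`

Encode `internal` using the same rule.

The shift depends on letter class: consonant p→y is +9, but vowel e→k is +6. The rule splits by letter class: vowels +6, consonants +9.
Applying it to internal: i(vowel)+6=o, n(cons)+9=w, t(cons)+9=c, e(vowel)+6=k, r(cons)+9=a, n(cons)+9=w, a(vowel)+6=g, l(cons)+9=u.

owckawgu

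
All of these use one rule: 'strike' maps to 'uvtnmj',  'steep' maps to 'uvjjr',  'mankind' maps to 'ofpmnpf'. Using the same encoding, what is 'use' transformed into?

The shift depends on letter class: consonant s→u is +2, but vowel i→n is +5. Vowels shift forward by 5 and consonants shift forward by 2.
Applying it to use: u(vowel)+5=z, s(cons)+2=u, e(vowel)+5=j.

zuj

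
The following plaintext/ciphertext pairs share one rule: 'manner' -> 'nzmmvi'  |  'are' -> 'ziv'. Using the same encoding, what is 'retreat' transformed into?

ivgivzg

This is the alphabet-reversal cipher (Atbash): a becomes z, b becomes y, etc.
Applying it to retreat: r↔i, e↔v, t↔g, r↔i, e↔v, a↔z, t↔g.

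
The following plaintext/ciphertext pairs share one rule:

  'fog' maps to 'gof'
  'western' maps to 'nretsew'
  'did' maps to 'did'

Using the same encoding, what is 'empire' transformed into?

The output letters match the input read backwards: fog reversed is gof. It's just the letters in reverse order.
Applying it to empire: reverse → eripme.

eripme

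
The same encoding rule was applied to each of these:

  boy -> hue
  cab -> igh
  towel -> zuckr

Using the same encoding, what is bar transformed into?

Every letter moves 6 places later in the alphabet, wrapping around z→a.
On bar: b+6=h, a+6=g, r+6=x.

hgx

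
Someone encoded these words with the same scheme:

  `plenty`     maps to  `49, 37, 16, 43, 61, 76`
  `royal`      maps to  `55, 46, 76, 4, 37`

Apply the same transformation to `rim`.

The formula is n = 3×(alphabet index, a=1) + 1.
On rim: r=18→55, i=9→28, m=13→40.

55, 28, 40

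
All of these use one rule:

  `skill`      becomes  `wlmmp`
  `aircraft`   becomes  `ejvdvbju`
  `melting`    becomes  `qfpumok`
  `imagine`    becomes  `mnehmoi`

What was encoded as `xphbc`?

today

Shifts by position in skill: pos 0: s→w (+4), pos 1: k→l (+1), pos 2: i→m (+4), pos 3: l→m (+1) — repeating every 2. The shifts repeat in a cycle of length 2: positions 0,1,… shift by +4, +1, then the pattern repeats.
Undoing it on xphbc: x−4=t, p−1=o, h−4=d, b−1=a, c−4=y.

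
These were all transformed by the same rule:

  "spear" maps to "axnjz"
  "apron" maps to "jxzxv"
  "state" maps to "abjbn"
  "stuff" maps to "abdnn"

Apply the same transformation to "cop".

The shift depends on letter class: consonant s→a is +8, but vowel e→n is +9. The rule splits by letter class: vowels +9, consonants +8.
Applying it to cop: c(cons)+8=k, o(vowel)+9=x, p(cons)+8=x.

kxx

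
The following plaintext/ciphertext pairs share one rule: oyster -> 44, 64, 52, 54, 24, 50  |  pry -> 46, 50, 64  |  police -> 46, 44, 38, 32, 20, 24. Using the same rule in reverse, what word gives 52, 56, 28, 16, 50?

sugar

With a=1..z=26, the number is 2·pos + 14.
Decoding 52, 56, 28, 16, 50: 52→(52−14)÷2=19=s, 56→(56−14)÷2=21=u, 28→(28−14)÷2=7=g, 16→(16−14)÷2=1=a, 50→(50−14)÷2=18=r.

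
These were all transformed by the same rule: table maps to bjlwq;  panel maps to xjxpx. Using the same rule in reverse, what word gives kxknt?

In table: t→b is +8, a→j is +9, b→l is +10, l→w is +11 — the shift increases by 1 each position. Each letter shifts forward by (position + 8), i.e. 8, 9, 10, … — the shift grows by one for each successive letter.
Undoing it on kxknt: k−8=c, x−9=o, k−10=a, n−11=c, t−12=h.

coach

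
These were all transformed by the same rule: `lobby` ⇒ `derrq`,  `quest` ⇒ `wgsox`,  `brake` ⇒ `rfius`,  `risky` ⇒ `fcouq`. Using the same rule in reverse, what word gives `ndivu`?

plank

Treating letters as 0–25, the rule is x ↦ 9x + 8 (mod 26).
Undoing it on ndivu: n(13)→3·(13−8)≡15=p; d(3)→3·(3−8)≡11=l; i(8)→3·(8−8)≡0=a; v(21)→3·(21−8)≡13=n; u(20)→3·(20−8)≡10=k (all mod 26).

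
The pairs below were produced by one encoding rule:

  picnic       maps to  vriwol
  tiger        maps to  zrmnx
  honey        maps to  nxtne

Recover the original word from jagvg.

drama

The shifts repeat in a cycle of length 2: positions 0,1,… shift by +6, +9, then the pattern repeats.
Reversing it on jagvg: j−6=d, a−9=r, g−6=a, v−9=m, g−6=a.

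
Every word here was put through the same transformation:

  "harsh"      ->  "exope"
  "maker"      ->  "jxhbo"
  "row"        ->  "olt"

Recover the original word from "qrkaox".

tundra

Compare letters: h→e is +23, a→x is +23, r→o is +23 — a constant shift. It's a constant shift of +23 (ROT23).
Decoding qrkaox: q−23=t, r−23=u, k−23=n, a−23=d, o−23=r, x−23=a.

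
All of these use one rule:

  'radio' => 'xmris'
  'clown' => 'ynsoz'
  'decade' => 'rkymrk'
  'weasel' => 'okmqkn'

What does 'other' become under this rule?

Treating letters as 0–25, the rule is x ↦ 19x + 12 (mod 26).
Applying it to other: o(14)→19·14+12≡18=s; t(19)→19·19+12≡9=j; h(7)→19·7+12≡15=p; e(4)→19·4+12≡10=k; r(17)→19·17+12≡23=x (all mod 26).

sjpkx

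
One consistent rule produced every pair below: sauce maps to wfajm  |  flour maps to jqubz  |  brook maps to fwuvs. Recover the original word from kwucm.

In sauce: s→w is +4, a→f is +5, u→a is +6, c→j is +7 — the shift increases by 1 each position. The shift increases by 1 at each position, starting from +4: 4, 5, 6, ….
Reversing it on kwucm: k−4=g, w−5=r, u−6=o, c−7=v, m−8=e.

grove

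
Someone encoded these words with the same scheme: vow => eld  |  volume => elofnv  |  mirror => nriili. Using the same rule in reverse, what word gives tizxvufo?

graceful

Each pair mirrors across the alphabet (v↔e, o↔l, w↔d): positions sum to 25. Letters are reflected about the middle of the alphabet (position → 25−position): Atbash.
Reversing it on tizxvufo: t↔g, i↔r, z↔a, x↔c, v↔e, u↔f, f↔u, o↔l.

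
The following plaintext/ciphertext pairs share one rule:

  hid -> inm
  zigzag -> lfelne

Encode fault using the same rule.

The output letters match the input read backwards, each shifted +5: hid reversed is dih. Two steps: reverse the string, then apply a Caesar shift of +5.
Applying it to fault: reverse → tluaf; then shift: t+5=y, l+5=q, u+5=z, a+5=f, f+5=k.

yqzfk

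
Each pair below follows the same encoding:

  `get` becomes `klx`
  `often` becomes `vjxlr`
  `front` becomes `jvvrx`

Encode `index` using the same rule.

prhlb

Vowels shift forward by 7 and consonants shift forward by 4.
For index: i(vowel)+7=p, n(cons)+4=r, d(cons)+4=h, e(vowel)+7=l, x(cons)+4=b.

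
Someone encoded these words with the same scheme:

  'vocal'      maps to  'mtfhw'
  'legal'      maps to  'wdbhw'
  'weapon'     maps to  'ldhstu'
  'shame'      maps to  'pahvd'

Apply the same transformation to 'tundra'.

onueqh

v(21)→m(12) and o(14)→t(19) fit y≡25x+7 (mod 26); the inverse of 25 mod 26 is 25. Treating letters as 0–25, the rule is x ↦ 25x + 7 (mod 26).
For tundra: t(19)→25·19+7≡14=o; u(20)→25·20+7≡13=n; n(13)→25·13+7≡20=u; d(3)→25·3+7≡4=e; r(17)→25·17+7≡16=q; a(0)→25·0+7≡7=h (all mod 26).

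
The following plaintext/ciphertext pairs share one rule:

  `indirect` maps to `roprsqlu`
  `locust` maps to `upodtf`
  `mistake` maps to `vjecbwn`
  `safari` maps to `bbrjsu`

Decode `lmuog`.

cliff

Shifts by position in indirect: pos 0: i→r (+9), pos 1: n→o (+1), pos 2: d→p (+12), pos 3: i→r (+9), pos 4: r→s (+1), pos 5: e→q (+12) — repeating every 3. The shifts repeat in a cycle of length 3: positions 0,1,… shift by +9, +1, +12, then the pattern repeats.
Decoding lmuog: l−9=c, m−1=l, u−12=i, o−9=f, g−1=f.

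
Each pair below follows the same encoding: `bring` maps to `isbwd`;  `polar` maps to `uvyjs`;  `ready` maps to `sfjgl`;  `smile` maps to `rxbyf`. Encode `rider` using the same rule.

sbgfs

b(1)→i(8) and r(17)→s(18) fit y≡25x+9 (mod 26); the inverse of 25 mod 26 is 25. This is an affine cipher: with a=0,…,z=25, each position x becomes (25x+9) mod 26.
On rider: r(17)→25·17+9≡18=s; i(8)→25·8+9≡1=b; d(3)→25·3+9≡6=g; e(4)→25·4+9≡5=f; r(17)→25·17+9≡18=s (all mod 26).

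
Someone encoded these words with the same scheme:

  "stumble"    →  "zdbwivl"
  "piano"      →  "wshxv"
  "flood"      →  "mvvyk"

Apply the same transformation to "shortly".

A repeating key of period 2 is used — shifts +7, +10 over and over.
For shortly: s+7=z, h+10=r, o+7=v, r+10=b, t+7=a, l+10=v, y+7=f.

zrvbavf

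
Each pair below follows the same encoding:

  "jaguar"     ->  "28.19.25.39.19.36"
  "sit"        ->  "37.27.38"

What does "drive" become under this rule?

22.36.27.40.23

The number is (letter's place in the alphabet, a=1) + 18.
For drive: d=4→22, r=18→36, i=9→27, v=22→40, e=5→23.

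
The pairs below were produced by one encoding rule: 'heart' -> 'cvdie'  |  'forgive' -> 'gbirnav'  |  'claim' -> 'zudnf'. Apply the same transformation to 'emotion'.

Each letter's alphabet position (a=0..z=25) is mapped through 11·x+3 mod 26 — an affine cipher.
On emotion: e(4)→11·4+3≡21=v; m(12)→11·12+3≡5=f; o(14)→11·14+3≡1=b; t(19)→11·19+3≡4=e; i(8)→11·8+3≡13=n; o(14)→11·14+3≡1=b; n(13)→11·13+3≡16=q (all mod 26).

vfbenbq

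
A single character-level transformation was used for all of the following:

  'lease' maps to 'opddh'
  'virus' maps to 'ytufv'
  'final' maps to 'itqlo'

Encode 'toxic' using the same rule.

wzatf

Shifts by position in lease: pos 0: l→o (+3), pos 1: e→p (+11), pos 2: a→d (+3), pos 3: s→d (+11) — repeating every 2. A repeating key of period 2 is used — shifts +3, +11 over and over.
Applying it to toxic: t+3=w, o+11=z, x+3=a, i+11=t, c+3=f.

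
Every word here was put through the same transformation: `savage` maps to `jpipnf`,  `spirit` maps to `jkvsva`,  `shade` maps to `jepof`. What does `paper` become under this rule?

s(18)→j(9) and a(0)→p(15) fit y≡17x+15 (mod 26); the inverse of 17 mod 26 is 23. Treating letters as 0–25, the rule is x ↦ 17x + 15 (mod 26).
On paper: p(15)→17·15+15≡10=k; a(0)→17·0+15≡15=p; p(15)→17·15+15≡10=k; e(4)→17·4+15≡5=f; r(17)→17·17+15≡18=s (all mod 26).

kpkfs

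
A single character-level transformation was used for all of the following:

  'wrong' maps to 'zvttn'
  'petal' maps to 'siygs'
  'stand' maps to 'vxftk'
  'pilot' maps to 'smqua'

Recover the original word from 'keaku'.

haven

In wrong: w→z is +3, r→v is +4, o→t is +5, n→t is +6 — the shift increases by 1 each position. The shift increases by 1 at each position, starting from +3: 3, 4, 5, ….
Undoing it on keaku: k−3=h, e−4=a, a−5=v, k−6=e, u−7=n.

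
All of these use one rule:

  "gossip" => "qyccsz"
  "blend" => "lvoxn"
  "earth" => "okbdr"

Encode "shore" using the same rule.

crybo

Compare letters: g→q is +10, o→y is +10, s→c is +10 — a constant shift. Every letter moves 10 places later in the alphabet, wrapping around z→a.
For shore: s+10=c, h+10=r, o+10=y, r+10=b, e+10=o.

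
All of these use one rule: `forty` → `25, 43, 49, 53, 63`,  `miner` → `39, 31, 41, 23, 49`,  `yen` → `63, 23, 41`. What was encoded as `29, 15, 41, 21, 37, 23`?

handle

Each letter becomes 2×(its alphabet position, a=1..z=26) + 13.
Reversing it on 29, 15, 41, 21, 37, 23: 29→(29−13)÷2=8=h, 15→(15−13)÷2=1=a, 41→(41−13)÷2=14=n, 21→(21−13)÷2=4=d, 37→(37−13)÷2=12=l, 23→(23−13)÷2=5=e.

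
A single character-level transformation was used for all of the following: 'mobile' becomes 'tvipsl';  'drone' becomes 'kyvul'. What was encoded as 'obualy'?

Compare letters: m→t is +7, o→v is +7, b→i is +7 — a constant shift. Each letter is shifted forward by 7 in the alphabet (a Caesar shift of +7).
Decoding obualy: o−7=h, b−7=u, u−7=n, a−7=t, l−7=e, y−7=r.

hunter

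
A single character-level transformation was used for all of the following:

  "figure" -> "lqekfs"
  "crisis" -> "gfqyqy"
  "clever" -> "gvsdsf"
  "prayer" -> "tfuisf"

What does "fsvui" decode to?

relay

Treating letters as 0–25, the rule is x ↦ 19x + 20 (mod 26).
Reversing it on fsvui: f(5)→11·(5−20)≡17=r; s(18)→11·(18−20)≡4=e; v(21)→11·(21−20)≡11=l; u(20)→11·(20−20)≡0=a; i(8)→11·(8−20)≡24=y (all mod 26).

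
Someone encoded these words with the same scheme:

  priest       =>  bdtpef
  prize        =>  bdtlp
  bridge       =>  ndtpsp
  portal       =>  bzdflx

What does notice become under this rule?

The shift depends on letter class: consonant p→b is +12, but vowel i→t is +11. Two shifts are in play — +11 for a/e/i/o/u, +12 for every other letter.
On notice: n(cons)+12=z, o(vowel)+11=z, t(cons)+12=f, i(vowel)+11=t, c(cons)+12=o, e(vowel)+11=p.

zzftop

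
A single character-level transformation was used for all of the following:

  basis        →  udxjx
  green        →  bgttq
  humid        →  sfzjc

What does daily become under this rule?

cdjiv

This is an affine cipher: with a=0,…,z=25, each position x becomes (17x+3) mod 26.
On daily: d(3)→17·3+3≡2=c; a(0)→17·0+3≡3=d; i(8)→17·8+3≡9=j; l(11)→17·11+3≡8=i; y(24)→17·24+3≡21=v (all mod 26).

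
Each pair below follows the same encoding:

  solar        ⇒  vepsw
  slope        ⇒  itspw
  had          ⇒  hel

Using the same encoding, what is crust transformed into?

Two steps: reverse the string, then apply a Caesar shift of +4.
On crust: reverse → tsurc; then shift: t+4=x, s+4=w, u+4=y, r+4=v, c+4=g.

xwyvg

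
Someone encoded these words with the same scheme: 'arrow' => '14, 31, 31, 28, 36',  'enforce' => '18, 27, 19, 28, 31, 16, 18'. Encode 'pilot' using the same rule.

29, 22, 25, 28, 33

a is letter #1 and maps to 14: an offset of 13. The number is (letter's place in the alphabet, a=1) + 13.
Applying it to pilot: p=16→29, i=9→22, l=12→25, o=15→28, t=20→33.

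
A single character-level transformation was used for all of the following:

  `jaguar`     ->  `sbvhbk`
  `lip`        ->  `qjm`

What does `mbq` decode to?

pal

The output letters match the input read backwards, each shifted +1: jaguar reversed is raugaj. Read the word backwards and shift each letter +1.
Decoding mbq: shift back: m−1=l, b−1=a, q−1=p → lap; then reverse → pal.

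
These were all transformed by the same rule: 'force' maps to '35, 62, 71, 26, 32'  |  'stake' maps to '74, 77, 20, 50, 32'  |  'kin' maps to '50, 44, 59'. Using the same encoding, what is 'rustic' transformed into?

f(#6)→35 and o(#15)→62: differences scale by 3, so n = 3·pos + 17. Each letter becomes 3×(its alphabet position, a=1..z=26) + 17.
On rustic: r=18→71, u=21→80, s=19→74, t=20→77, i=9→44, c=3→26.

71, 80, 74, 77, 44, 26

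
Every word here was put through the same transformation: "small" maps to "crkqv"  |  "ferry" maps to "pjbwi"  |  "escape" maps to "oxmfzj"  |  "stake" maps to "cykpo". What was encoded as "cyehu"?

stuck

Shifts by position in small: pos 0: s→c (+10), pos 1: m→r (+5), pos 2: a→k (+10), pos 3: l→q (+5) — repeating every 2. The shifts repeat in a cycle of length 2: positions 0,1,… shift by +10, +5, then the pattern repeats.
Undoing it on cyehu: c−10=s, y−5=t, e−10=u, h−5=c, u−10=k.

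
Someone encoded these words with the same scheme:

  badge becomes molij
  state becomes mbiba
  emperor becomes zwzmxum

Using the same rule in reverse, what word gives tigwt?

loyal

The output letters match the input read backwards, each shifted +8: badge reversed is egdab. Read the word backwards and shift each letter +8.
Decoding tigwt: shift back: t−8=l, i−8=a, g−8=y, w−8=o, t−8=l → layol; then reverse → loyal.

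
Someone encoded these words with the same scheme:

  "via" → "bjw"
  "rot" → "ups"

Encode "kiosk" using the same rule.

ltpjl

The output letters match the input read backwards, each shifted +1: via reversed is aiv. Two steps: reverse the string, then apply a Caesar shift of +1.
On kiosk: reverse → ksoik; then shift: k+1=l, s+1=t, o+1=p, i+1=j, k+1=l.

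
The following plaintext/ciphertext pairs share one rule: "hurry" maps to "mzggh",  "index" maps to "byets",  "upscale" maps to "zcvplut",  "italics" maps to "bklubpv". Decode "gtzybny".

reunion

h(7)→m(12) and u(20)→z(25) fit y≡15x+11 (mod 26); the inverse of 15 mod 26 is 7. Each letter's alphabet position (a=0..z=25) is mapped through 15·x+11 mod 26 — an affine cipher.
Undoing it on gtzybny: g(6)→7·(6−11)≡17=r; t(19)→7·(19−11)≡4=e; z(25)→7·(25−11)≡20=u; y(24)→7·(24−11)≡13=n; b(1)→7·(1−11)≡8=i; n(13)→7·(13−11)≡14=o; y(24)→7·(24−11)≡13=n (all mod 26).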